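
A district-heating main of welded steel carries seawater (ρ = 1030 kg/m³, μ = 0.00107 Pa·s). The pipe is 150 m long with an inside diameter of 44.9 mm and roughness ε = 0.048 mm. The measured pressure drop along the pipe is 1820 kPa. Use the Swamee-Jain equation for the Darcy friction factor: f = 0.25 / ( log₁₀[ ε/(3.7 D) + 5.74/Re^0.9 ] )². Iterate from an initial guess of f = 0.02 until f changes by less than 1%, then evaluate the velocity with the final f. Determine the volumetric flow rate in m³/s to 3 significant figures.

Q ≈ 0.0112 m³/s

Rearranging Darcy-Weisbach: V = √(2·ΔP·D/(f·L·ρ)). With ε/D = 4.8e-05/0.0449 = 0.00107, iterate starting from f = 0.02:
  f = 0.02 → V = √(2·1.82e+06·0.0449/(0.02·150·1030)) = 7.273 m/s; Re = ρVD/μ = 3.143e+05; f → 0.02099
  f = 0.02099 → V = 7.1 m/s; Re = 3.069e+05; f → 0.02101
Converged (Δf/f < 1%). With the final f = 0.02101: V = √(2·1.82e+06·0.0449/(0.02101·150·1030)) = 7.096 m/s.
Q = V·A = 7.096·(π/4·0.0449²) = 0.01124 m³/s = 0.0112 m³/s.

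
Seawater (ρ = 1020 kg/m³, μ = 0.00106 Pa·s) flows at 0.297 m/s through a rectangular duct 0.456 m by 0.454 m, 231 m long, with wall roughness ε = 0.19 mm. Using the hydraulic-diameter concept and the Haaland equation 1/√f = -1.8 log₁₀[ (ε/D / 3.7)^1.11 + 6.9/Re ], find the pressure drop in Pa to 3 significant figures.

Hydraulic diameter D_h = 4A/P = 4·(0.456·0.454)/(2·(0.456+0.454)) = 0.8281/1.82 = 0.455 m.
Re = ρVD_h/μ = 1020·0.297·0.455/0.00106 = 1.3e+05.
ε/D_h = 0.00019/0.455 = 0.000418; Haaland gives 1/√f = -1.8 log₁₀[4.15e-05+5.31e-05] = 7.243, so f = 0.01906.
ΔP = f(L/D_h)(ρV²/2) = 0.01906·231/0.455·44.99 = 435.3 Pa.

ΔP ≈ 435 Pa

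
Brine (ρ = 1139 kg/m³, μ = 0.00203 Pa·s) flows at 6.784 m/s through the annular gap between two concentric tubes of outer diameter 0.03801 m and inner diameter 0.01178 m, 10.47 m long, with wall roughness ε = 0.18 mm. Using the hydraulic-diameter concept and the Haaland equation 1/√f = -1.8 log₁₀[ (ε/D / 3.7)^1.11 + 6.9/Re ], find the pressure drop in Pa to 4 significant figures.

Hydraulic diameter D_h = 4A/P = D_o - D_i = 0.03801 - 0.01178 = 0.02623 m.
Re = ρVD_h/μ = 1139·6.784·0.02623/0.00203 = 9.984e+04.
ε/D_h = 0.00018/0.02623 = 0.00686; Haaland gives 1/√f = -1.8 log₁₀[0.000929+6.91e-05] = 5.402, so f = 0.03427.
ΔP = f(L/D_h)(ρV²/2) = 0.03427·10.47/0.02623·2.621e+04 = 3.585e+05 Pa.

ΔP ≈ 358500 Pa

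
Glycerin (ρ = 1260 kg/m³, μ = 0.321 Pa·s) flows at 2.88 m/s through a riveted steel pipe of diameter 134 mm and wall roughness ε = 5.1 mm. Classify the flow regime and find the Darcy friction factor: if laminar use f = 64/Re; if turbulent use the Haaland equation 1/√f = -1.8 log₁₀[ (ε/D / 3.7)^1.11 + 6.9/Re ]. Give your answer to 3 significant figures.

f ≈ 0.0422

Re = ρVD/μ = 1260·2.88·0.134/0.321 = 1515.
Re < 2300 → laminar, so f = 64/Re = 0.04225 (roughness is irrelevant in laminar flow).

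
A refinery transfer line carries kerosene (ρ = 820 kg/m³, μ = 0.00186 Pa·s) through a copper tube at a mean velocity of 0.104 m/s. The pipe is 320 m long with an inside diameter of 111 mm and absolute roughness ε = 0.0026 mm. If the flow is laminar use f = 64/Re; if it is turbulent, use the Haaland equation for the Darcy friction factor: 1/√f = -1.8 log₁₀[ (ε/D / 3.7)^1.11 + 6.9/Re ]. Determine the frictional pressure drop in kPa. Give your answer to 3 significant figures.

Reynolds number Re = ρVD/μ = 820 · 0.104 · 0.111 / 0.00186 = 5089.
Re > 4000 → turbulent. Relative roughness ε/D = 2.6e-06/0.111 = 2.34e-05. Haaland: 1/√f = -1.8 log₁₀[(2.34e-05/3.7)^1.11 + 6.9/5089] = -1.8 log₁₀[1.7e-06 + 0.00136] = 5.161, so f = 0.03754.
Darcy-Weisbach: ΔP = f(L/D)(ρV²/2) = 0.03754·(320/0.111)·(820·0.104²/2) = 0.03754·2883·4.435 = 480 Pa.
ΔP = 480 Pa = 0.480 kPa.

ΔP ≈ 0.480 kPa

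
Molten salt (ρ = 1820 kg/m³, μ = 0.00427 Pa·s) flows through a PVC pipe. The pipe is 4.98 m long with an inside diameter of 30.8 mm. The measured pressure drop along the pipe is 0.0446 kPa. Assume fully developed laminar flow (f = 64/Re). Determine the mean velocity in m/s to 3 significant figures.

V ≈ 0.0622 m/s

For laminar flow, f = 64/Re with Re = ρVD/μ, so Darcy-Weisbach reduces to ΔP = 32μLV/D². Solving for V: V = ΔP·D²/(32μL) = 44.6·(0.0308)²/(32·0.00427·4.98) = 0.06218 m/s.
Check: Re = ρVD/μ = 1820·0.06218·0.0308/0.00427 = 816.3 < 2300, so the laminar assumption holds.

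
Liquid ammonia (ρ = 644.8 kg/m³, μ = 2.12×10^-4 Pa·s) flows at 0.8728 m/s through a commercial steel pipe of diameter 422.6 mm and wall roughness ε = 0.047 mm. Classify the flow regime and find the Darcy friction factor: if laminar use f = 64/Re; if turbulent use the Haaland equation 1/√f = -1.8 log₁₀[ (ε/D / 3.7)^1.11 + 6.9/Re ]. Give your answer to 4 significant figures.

Re = ρVD/μ = 644.8·0.8728·0.4226/0.000212 = 1.122e+06.
Re > 4000 → turbulent. ε/D = 4.7e-05/0.4226 = 0.000111; Haaland: 1/√f = -1.8 log₁₀[9.56e-06 + 6.15e-06] = 8.647, so f = 0.01337.

f ≈ 0.01337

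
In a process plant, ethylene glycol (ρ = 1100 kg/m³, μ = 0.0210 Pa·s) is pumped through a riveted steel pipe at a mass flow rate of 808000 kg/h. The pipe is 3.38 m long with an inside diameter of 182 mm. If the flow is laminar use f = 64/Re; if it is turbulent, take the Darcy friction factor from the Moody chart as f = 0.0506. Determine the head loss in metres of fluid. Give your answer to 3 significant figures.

h_f ≈ 2.95 m

ṁ = 808000 kg/h = 808000/3600 = 224.4 kg/s.
A = πD²/4 = π(0.182)²/4 = 0.02602 m²; mean velocity V = ṁ/(ρA) = 224.4/(1100 · 0.02602) = 7.843 m/s.
Reynolds number Re = ρVD/μ = 1100 · 7.843 · 0.182 / 0.021 = 7.477e+04.
Re > 4000 → turbulent; use the Moody-chart value f = 0.0506.
Darcy-Weisbach: ΔP = f(L/D)(ρV²/2) = 0.0506·(3.38/0.182)·(1100·7.843²/2) = 0.0506·18.57·3.383e+04 = 3.179e+04 Pa.
Head loss h_f = ΔP/(ρg) = 3.179e+04/(1100·9.81) = 2.95 m.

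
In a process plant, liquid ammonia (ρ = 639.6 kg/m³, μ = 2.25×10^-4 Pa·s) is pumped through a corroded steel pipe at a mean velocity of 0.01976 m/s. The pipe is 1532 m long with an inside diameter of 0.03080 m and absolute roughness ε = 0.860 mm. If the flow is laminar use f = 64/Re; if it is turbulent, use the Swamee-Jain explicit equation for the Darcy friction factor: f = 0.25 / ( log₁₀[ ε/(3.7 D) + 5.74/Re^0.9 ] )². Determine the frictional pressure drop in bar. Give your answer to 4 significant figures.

Reynolds number Re = ρVD/μ = 639.6 · 0.01976 · 0.0308 / 0.000225 = 1730.
Re < 2300 → laminar flow, so f = 64/Re = 64/1730 = 0.03699 (the turbulent correlation is not needed).
Darcy-Weisbach: ΔP = f(L/D)(ρV²/2) = 0.03699·(1532/0.0308)·(639.6·0.01976²/2) = 0.03699·4.974e+04·0.1249 = 229.8 Pa.
ΔP = 229.8 Pa = 0.002298 bar.

ΔP ≈ 0.002298 bar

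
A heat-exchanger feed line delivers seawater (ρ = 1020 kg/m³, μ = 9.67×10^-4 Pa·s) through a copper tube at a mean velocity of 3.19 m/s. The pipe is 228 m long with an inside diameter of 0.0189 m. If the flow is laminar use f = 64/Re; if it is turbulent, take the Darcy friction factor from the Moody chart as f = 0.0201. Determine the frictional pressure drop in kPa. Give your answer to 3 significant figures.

Reynolds number Re = ρVD/μ = 1020 · 3.19 · 0.0189 / 0.000967 = 6.36e+04.
Re > 4000 → turbulent; use the Moody-chart value f = 0.0201.
Darcy-Weisbach: ΔP = f(L/D)(ρV²/2) = 0.0201·(228/0.0189)·(1020·3.19²/2) = 0.0201·1.206e+04·5190 = 1.258e+06 Pa.
ΔP = 1.258e+06 Pa = 1260 kPa.

ΔP ≈ 1260 kPa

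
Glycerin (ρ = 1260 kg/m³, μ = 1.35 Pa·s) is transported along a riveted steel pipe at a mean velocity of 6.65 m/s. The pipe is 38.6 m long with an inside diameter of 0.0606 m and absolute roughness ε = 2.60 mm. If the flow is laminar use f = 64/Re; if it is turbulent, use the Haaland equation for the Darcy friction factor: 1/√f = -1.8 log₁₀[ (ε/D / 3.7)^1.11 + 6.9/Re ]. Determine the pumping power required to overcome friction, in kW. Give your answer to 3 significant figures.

Reynolds number Re = ρVD/μ = 1260 · 6.65 · 0.0606 / 1.35 = 376.1.
Re < 2300 → laminar flow, so f = 64/Re = 64/376.1 = 0.1702 (the turbulent correlation is not needed).
Darcy-Weisbach: ΔP = f(L/D)(ρV²/2) = 0.1702·(38.6/0.0606)·(1260·6.65²/2) = 0.1702·637·2.786e+04 = 3.02e+06 Pa.
Q = V·A = 6.65·0.002884 = 0.01918 m³/s.
Pumping power P = QΔP = 0.01918·3.02e+06 = 57920 W = 57.9 kW.

P ≈ 57.9 kW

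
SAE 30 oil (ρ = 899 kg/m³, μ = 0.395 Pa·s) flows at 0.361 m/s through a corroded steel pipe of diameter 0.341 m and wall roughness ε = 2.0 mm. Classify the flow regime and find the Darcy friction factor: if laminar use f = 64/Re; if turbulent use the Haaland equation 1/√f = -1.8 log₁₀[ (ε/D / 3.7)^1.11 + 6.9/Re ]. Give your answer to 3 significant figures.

Re = ρVD/μ = 899·0.361·0.341/0.395 = 280.2.
Re < 2300 → laminar, so f = 64/Re = 0.2284 (roughness is irrelevant in laminar flow).

f ≈ 0.228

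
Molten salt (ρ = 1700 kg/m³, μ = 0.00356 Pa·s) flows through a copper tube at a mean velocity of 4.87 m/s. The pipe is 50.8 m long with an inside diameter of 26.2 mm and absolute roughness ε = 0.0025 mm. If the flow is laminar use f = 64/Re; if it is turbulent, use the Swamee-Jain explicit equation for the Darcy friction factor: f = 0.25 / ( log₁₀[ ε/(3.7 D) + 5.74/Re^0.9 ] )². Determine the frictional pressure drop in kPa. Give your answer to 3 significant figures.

ΔP ≈ 793 kPa

Reynolds number Re = ρVD/μ = 1700 · 4.87 · 0.0262 / 0.00356 = 6.093e+04.
Re > 4000 → turbulent. Relative roughness ε/D = 2.5e-06/0.0262 = 9.54e-05. Swamee-Jain: f = 0.25/(log₁₀[9.54e-05/3.7 + 5.74/6.093e+04^0.9])² = 0.25/(log₁₀[2.58e-05 + 0.000284])² = 0.25/(-3.51)² = 0.0203.
Darcy-Weisbach: ΔP = f(L/D)(ρV²/2) = 0.0203·(50.8/0.0262)·(1700·4.87²/2) = 0.0203·1939·2.016e+04 = 7.933e+05 Pa.
ΔP = 7.933e+05 Pa = 793 kPa.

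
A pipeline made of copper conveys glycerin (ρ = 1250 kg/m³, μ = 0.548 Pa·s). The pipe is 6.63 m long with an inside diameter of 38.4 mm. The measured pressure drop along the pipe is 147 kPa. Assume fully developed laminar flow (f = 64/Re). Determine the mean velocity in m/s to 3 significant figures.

V ≈ 1.86 m/s

For laminar flow, f = 64/Re with Re = ρVD/μ, so Darcy-Weisbach reduces to ΔP = 32μLV/D². Solving for V: V = ΔP·D²/(32μL) = 1.47e+05·(0.0384)²/(32·0.548·6.63) = 1.864 m/s.
Check: Re = ρVD/μ = 1250·1.864·0.0384/0.548 = 163.3 < 2300, so the laminar assumption holds.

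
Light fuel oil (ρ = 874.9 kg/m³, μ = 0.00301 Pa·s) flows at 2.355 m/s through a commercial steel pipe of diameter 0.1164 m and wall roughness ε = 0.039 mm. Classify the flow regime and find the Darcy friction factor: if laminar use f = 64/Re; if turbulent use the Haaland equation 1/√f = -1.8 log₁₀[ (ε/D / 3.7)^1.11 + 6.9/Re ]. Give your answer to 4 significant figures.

Re = ρVD/μ = 874.9·2.355·0.1164/0.00301 = 7.968e+04.
Re > 4000 → turbulent. ε/D = 3.9e-05/0.1164 = 0.000335; Haaland: 1/√f = -1.8 log₁₀[3.25e-05 + 8.66e-05] = 7.063, so f = 0.02004.

f ≈ 0.02004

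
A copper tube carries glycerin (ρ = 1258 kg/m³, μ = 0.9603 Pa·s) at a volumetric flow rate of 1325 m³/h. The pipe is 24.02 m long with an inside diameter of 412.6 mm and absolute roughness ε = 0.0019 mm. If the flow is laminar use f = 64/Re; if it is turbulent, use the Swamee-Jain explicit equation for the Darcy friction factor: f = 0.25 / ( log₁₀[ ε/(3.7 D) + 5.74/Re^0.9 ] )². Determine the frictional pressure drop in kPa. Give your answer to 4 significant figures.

ΔP ≈ 11.94 kPa

Q = 1325 m³/h = 1325/3600 = 0.3681 m³/s.
Cross-sectional area A = πD²/4 = π(0.4126)²/4 = 0.1337 m²; mean velocity V = Q/A = 0.3681/0.1337 = 2.753 m/s.
Reynolds number Re = ρVD/μ = 1258 · 2.753 · 0.4126 / 0.96 = 1488.
Re < 2300 → laminar flow, so f = 64/Re = 64/1488 = 0.04301 (the turbulent correlation is not needed).
Darcy-Weisbach: ΔP = f(L/D)(ρV²/2) = 0.04301·(24.02/0.4126)·(1258·2.753²/2) = 0.04301·58.22·4766 = 1.194e+04 Pa.
ΔP = 1.194e+04 Pa = 11.94 kPa.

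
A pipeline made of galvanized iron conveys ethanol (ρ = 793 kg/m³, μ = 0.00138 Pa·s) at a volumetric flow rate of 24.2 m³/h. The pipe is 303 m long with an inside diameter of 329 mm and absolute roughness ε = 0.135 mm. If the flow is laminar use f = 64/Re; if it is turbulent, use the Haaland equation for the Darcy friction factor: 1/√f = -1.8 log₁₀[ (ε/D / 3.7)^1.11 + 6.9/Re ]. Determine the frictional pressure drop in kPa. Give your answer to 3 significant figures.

ΔP ≈ 0.0647 kPa

Q = 24.2 m³/h = 24.2/3600 = 0.006722 m³/s.
Cross-sectional area A = πD²/4 = π(0.329)²/4 = 0.08501 m²; mean velocity V = Q/A = 0.006722/0.08501 = 0.07907 m/s.
Reynolds number Re = ρVD/μ = 793 · 0.07907 · 0.329 / 0.00138 = 1.495e+04.
Re > 4000 → turbulent. Relative roughness ε/D = 0.000135/0.329 = 0.00041. Haaland: 1/√f = -1.8 log₁₀[(0.00041/3.7)^1.11 + 6.9/1.495e+04] = -1.8 log₁₀[4.07e-05 + 0.000462] = 5.938, so f = 0.02836.
Darcy-Weisbach: ΔP = f(L/D)(ρV²/2) = 0.02836·(303/0.329)·(793·0.07907²/2) = 0.02836·921·2.479 = 64.75 Pa.
ΔP = 64.75 Pa = 0.0647 kPa.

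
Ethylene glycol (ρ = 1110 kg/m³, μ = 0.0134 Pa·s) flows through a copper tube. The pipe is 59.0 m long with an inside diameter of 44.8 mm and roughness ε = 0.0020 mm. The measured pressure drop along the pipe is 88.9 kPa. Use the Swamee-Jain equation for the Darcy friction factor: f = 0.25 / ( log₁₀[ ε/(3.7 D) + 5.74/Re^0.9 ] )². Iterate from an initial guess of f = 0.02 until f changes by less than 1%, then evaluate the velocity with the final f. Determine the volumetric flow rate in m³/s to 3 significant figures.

Rearranging Darcy-Weisbach: V = √(2·ΔP·D/(f·L·ρ)). With ε/D = 2e-06/0.0448 = 4.46e-05, iterate starting from f = 0.02:
  f = 0.02 → V = √(2·8.89e+04·0.0448/(0.02·59·1110)) = 2.466 m/s; Re = ρVD/μ = 9152; f → 0.03182
  f = 0.03182 → V = 1.955 m/s; Re = 7256; f → 0.03397
  f = 0.03397 → V = 1.892 m/s; Re = 7022; f → 0.03429
Converged (Δf/f < 1%). With the final f = 0.03429: V = √(2·8.89e+04·0.0448/(0.03429·59·1110)) = 1.883 m/s.
Q = V·A = 1.883·(π/4·0.0448²) = 0.002969 m³/s = 0.00297 m³/s.

Q ≈ 0.00297 m³/s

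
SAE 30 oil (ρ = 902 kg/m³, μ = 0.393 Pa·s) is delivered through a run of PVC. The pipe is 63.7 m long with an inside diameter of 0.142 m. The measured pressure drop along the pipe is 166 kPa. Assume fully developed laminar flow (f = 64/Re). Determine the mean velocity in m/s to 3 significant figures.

V ≈ 4.18 m/s

For laminar flow, f = 64/Re with Re = ρVD/μ, so Darcy-Weisbach reduces to ΔP = 32μLV/D². Solving for V: V = ΔP·D²/(32μL) = 1.66e+05·(0.142)²/(32·0.393·63.7) = 4.178 m/s.
Check: Re = ρVD/μ = 902·4.178·0.142/0.393 = 1362 < 2300, so the laminar assumption holds.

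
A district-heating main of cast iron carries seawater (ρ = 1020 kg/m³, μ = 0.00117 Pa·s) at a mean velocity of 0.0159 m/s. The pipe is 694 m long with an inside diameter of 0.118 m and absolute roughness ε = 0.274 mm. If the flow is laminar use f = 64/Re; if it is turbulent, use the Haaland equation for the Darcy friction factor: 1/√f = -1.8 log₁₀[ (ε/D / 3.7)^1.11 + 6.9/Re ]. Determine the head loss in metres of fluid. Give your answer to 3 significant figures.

h_f ≈ 0.00297 m

Reynolds number Re = ρVD/μ = 1020 · 0.0159 · 0.118 / 0.00117 = 1636.
Re < 2300 → laminar flow, so f = 64/Re = 64/1636 = 0.03913 (the turbulent correlation is not needed).
Darcy-Weisbach: ΔP = f(L/D)(ρV²/2) = 0.03913·(694/0.118)·(1020·0.0159²/2) = 0.03913·5881·0.1289 = 29.67 Pa.
Head loss h_f = ΔP/(ρg) = 29.67/(1020·9.81) = 0.00297 m.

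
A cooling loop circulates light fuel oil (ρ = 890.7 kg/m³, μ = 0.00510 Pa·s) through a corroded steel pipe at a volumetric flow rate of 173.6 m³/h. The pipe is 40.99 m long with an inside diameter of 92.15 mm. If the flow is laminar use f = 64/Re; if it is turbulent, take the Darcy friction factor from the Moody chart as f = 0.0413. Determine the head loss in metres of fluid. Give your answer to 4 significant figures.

Q = 173.6 m³/h = 173.6/3600 = 0.04822 m³/s.
Cross-sectional area A = πD²/4 = π(0.09215)²/4 = 0.006669 m²; mean velocity V = Q/A = 0.04822/0.006669 = 7.23 m/s.
Reynolds number Re = ρVD/μ = 890.7 · 7.23 · 0.09215 / 0.0051 = 1.164e+05.
Re > 4000 → turbulent; use the Moody-chart value f = 0.0413.
Darcy-Weisbach: ΔP = f(L/D)(ρV²/2) = 0.0413·(40.99/0.09215)·(890.7·7.23²/2) = 0.0413·444.8·2.328e+04 = 4.277e+05 Pa.
Head loss h_f = ΔP/(ρg) = 4.277e+05/(890.7·9.81) = 48.95 m.

h_f ≈ 48.95 m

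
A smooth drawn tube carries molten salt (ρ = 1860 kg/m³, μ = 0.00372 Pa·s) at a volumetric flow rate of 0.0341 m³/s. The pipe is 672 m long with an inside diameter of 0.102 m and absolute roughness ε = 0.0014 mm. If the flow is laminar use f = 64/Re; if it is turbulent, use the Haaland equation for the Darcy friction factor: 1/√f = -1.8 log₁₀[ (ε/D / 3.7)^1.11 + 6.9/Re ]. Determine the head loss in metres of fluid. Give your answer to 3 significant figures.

Cross-sectional area A = πD²/4 = π(0.102)²/4 = 0.008171 m²; mean velocity V = Q/A = 0.0341/0.008171 = 4.173 m/s.
Reynolds number Re = ρVD/μ = 1860 · 4.173 · 0.102 / 0.00372 = 2.128e+05.
Re > 4000 → turbulent. Relative roughness ε/D = 1.4e-06/0.102 = 1.37e-05. Haaland: 1/√f = -1.8 log₁₀[(1.37e-05/3.7)^1.11 + 6.9/2.128e+05] = -1.8 log₁₀[9.37e-07 + 3.24e-05] = 8.058, so f = 0.0154.
Darcy-Weisbach: ΔP = f(L/D)(ρV²/2) = 0.0154·(672/0.102)·(1860·4.173²/2) = 0.0154·6588·1.62e+04 = 1.643e+06 Pa.
Head loss h_f = ΔP/(ρg) = 1.643e+06/(1860·9.81) = 90.1 m.

h_f ≈ 90.1 m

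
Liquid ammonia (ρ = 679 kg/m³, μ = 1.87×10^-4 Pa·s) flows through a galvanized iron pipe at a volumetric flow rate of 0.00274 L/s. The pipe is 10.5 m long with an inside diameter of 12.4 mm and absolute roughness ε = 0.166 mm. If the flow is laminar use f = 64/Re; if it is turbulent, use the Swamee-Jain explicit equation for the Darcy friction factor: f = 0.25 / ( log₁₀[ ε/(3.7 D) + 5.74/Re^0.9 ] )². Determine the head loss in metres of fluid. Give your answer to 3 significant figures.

Q = 0.00274 L/s = 0.00274/1000 = 2.74e-06 m³/s.
Cross-sectional area A = πD²/4 = π(0.0124)²/4 = 0.0001208 m²; mean velocity V = Q/A = 2.74e-06/0.0001208 = 0.02269 m/s.
Reynolds number Re = ρVD/μ = 679 · 0.02269 · 0.0124 / 0.000187 = 1022.
Re < 2300 → laminar flow, so f = 64/Re = 64/1022 = 0.06265 (the turbulent correlation is not needed).
Darcy-Weisbach: ΔP = f(L/D)(ρV²/2) = 0.06265·(10.5/0.0124)·(679·0.02269²/2) = 0.06265·846.8·0.1748 = 9.272 Pa.
Head loss h_f = ΔP/(ρg) = 9.272/(679·9.81) = 0.00139 m.

h_f ≈ 0.00139 m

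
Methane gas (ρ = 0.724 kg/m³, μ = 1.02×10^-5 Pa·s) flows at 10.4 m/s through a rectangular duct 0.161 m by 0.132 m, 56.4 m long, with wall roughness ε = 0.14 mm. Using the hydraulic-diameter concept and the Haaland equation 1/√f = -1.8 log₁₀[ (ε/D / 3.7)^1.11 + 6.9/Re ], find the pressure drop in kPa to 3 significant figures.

ΔP ≈ 0.331 kPa

Hydraulic diameter D_h = 4A/P = 4·(0.161·0.132)/(2·(0.161+0.132)) = 0.08501/0.586 = 0.1451 m.
Re = ρVD_h/μ = 0.724·10.4·0.1451/1.02e-05 = 1.071e+05.
ε/D_h = 0.00014/0.1451 = 0.000965; Haaland gives 1/√f = -1.8 log₁₀[0.000105+6.44e-05] = 6.787, so f = 0.02171.
ΔP = f(L/D_h)(ρV²/2) = 0.02171·56.4/0.1451·39.15 = 330.5 Pa.
ΔP = 0.331 kPa.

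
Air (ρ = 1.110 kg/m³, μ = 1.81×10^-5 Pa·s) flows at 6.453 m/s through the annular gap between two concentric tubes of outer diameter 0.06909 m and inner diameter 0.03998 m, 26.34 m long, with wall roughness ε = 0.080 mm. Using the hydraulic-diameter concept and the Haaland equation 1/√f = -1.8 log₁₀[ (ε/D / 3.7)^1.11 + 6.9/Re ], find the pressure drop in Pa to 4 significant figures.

ΔP ≈ 703.4 Pa

Hydraulic diameter D_h = 4A/P = D_o - D_i = 0.06909 - 0.03998 = 0.02911 m.
Re = ρVD_h/μ = 1.11·6.453·0.02911/1.81e-05 = 1.152e+04.
ε/D_h = 8e-05/0.02911 = 0.00275; Haaland gives 1/√f = -1.8 log₁₀[0.000336+0.000599] = 5.452, so f = 0.03364.
ΔP = f(L/D_h)(ρV²/2) = 0.03364·26.34/0.02911·23.11 = 703.4 Pa.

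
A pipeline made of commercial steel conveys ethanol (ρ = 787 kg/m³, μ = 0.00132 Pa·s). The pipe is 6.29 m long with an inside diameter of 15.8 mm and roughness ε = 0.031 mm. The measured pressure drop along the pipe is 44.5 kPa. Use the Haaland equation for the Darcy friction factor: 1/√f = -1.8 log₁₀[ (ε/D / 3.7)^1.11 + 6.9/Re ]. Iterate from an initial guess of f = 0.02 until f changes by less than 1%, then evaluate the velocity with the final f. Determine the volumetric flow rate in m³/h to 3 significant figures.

Rearranging Darcy-Weisbach: V = √(2·ΔP·D/(f·L·ρ)). With ε/D = 3.1e-05/0.0158 = 0.00196, iterate starting from f = 0.02:
  f = 0.02 → V = √(2·4.45e+04·0.0158/(0.02·6.29·787)) = 3.769 m/s; Re = ρVD/μ = 3.55e+04; f → 0.02716
  f = 0.02716 → V = 3.234 m/s; Re = 3.046e+04; f → 0.02768
  f = 0.02768 → V = 3.204 m/s; Re = 3.018e+04; f → 0.02771
Converged (Δf/f < 1%). With the final f = 0.02771: V = √(2·4.45e+04·0.0158/(0.02771·6.29·787)) = 3.202 m/s.
Q = V·A = 3.202·(π/4·0.0158²) = 0.0006277 m³/s = 2.26 m³/h.

Q ≈ 2.26 m³/h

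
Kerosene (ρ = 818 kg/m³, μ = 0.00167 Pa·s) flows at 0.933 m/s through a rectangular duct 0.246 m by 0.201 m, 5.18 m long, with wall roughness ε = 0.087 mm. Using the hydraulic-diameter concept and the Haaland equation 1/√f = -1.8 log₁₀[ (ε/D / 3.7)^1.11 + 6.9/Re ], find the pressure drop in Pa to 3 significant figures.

Hydraulic diameter D_h = 4A/P = 4·(0.246·0.201)/(2·(0.246+0.201)) = 0.1978/0.894 = 0.2212 m.
Re = ρVD_h/μ = 818·0.933·0.2212/0.00167 = 1.011e+05.
ε/D_h = 8.7e-05/0.2212 = 0.000393; Haaland gives 1/√f = -1.8 log₁₀[3.88e-05+6.82e-05] = 7.146, so f = 0.01958.
ΔP = f(L/D_h)(ρV²/2) = 0.01958·5.18/0.2212·356 = 163.2 Pa.

ΔP ≈ 163 Pa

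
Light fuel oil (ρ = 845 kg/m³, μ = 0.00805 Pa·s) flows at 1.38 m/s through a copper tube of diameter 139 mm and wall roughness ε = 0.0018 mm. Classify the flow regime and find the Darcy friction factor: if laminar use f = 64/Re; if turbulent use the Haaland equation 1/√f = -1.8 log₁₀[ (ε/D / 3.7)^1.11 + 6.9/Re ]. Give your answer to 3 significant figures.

Re = ρVD/μ = 845·1.38·0.139/0.00805 = 2.014e+04.
Re > 4000 → turbulent. ε/D = 1.8e-06/0.139 = 1.29e-05; Haaland: 1/√f = -1.8 log₁₀[8.79e-07 + 0.000343] = 6.235, so f = 0.02572.

f ≈ 0.0257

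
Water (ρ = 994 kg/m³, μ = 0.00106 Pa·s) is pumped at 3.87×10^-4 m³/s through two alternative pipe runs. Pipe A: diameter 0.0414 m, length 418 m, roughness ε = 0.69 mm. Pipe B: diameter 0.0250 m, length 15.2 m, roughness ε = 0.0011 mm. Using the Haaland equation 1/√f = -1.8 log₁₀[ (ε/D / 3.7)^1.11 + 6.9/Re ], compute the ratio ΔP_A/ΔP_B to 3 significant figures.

Pipe A: V = Q/A = 0.000387/0.001346 = 0.2875 m/s; Re = 1.116e+04; ε/D = 0.0167; Haaland → f = 0.04907; ΔP_A = f(L/D)(ρV²/2) = 2.035e+04 Pa.
Pipe B: V = Q/A = 0.000387/0.0004909 = 0.7884 m/s; Re = 1.848e+04; ε/D = 4.4e-05; Haaland → f = 0.02633; ΔP_B = f(L/D)(ρV²/2) = 4945 Pa.
ΔP_A/ΔP_B = 2.035e+04/4945 = 4.12.

ΔP_A/ΔP_B ≈ 4.12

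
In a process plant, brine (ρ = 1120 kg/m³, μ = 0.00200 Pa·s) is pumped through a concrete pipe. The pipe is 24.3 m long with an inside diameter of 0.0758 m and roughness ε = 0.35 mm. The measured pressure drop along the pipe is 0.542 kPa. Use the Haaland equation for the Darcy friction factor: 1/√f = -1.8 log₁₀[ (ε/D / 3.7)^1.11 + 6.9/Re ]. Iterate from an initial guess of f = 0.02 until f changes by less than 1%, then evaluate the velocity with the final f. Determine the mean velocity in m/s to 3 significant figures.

Rearranging Darcy-Weisbach: V = √(2·ΔP·D/(f·L·ρ)). With ε/D = 0.00035/0.0758 = 0.00462, iterate starting from f = 0.02:
  f = 0.02 → V = √(2·542·0.0758/(0.02·24.3·1120)) = 0.3885 m/s; Re = ρVD/μ = 1.649e+04; f → 0.03446
  f = 0.03446 → V = 0.296 m/s; Re = 1.256e+04; f → 0.0357
  f = 0.0357 → V = 0.2908 m/s; Re = 1.234e+04; f → 0.03579
Converged (Δf/f < 1%). With the final f = 0.03579: V = √(2·542·0.0758/(0.03579·24.3·1120)) = 0.2904 m/s.

V ≈ 0.290 m/s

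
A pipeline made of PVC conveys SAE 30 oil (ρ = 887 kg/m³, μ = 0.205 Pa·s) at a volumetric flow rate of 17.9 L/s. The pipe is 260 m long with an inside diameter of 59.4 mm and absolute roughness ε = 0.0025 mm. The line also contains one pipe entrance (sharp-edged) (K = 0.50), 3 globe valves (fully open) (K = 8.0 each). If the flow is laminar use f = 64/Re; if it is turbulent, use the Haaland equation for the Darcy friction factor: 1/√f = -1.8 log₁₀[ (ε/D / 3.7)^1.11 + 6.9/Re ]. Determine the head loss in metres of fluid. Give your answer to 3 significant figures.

Q = 17.9 L/s = 17.9/1000 = 0.0179 m³/s.
Cross-sectional area A = πD²/4 = π(0.0594)²/4 = 0.002771 m²; mean velocity V = Q/A = 0.0179/0.002771 = 6.459 m/s.
Reynolds number Re = ρVD/μ = 887 · 6.459 · 0.0594 / 0.205 = 1660.
Re < 2300 → laminar flow, so f = 64/Re = 64/1660 = 0.03855 (the turbulent correlation is not needed).
Total minor-loss coefficient ΣK = 1·0.5 + 3·8 = 24.5.
ΔP = [f·L/D + ΣK]·(ρV²/2) = [0.03855·260/0.0594 + 24.5]·(887·6.459²/2) = [168.7 + 24.5]·1.85e+04 = 3.576e+06 Pa.
Head loss h_f = ΔP/(ρg) = 3.576e+06/(887·9.81) = 411 m.

h_f ≈ 411 m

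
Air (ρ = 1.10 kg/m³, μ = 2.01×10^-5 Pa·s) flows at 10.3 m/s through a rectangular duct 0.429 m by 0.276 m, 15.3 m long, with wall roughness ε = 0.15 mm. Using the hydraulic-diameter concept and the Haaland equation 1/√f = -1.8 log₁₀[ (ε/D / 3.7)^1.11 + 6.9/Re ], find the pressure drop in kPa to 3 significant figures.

Hydraulic diameter D_h = 4A/P = 4·(0.429·0.276)/(2·(0.429+0.276)) = 0.4736/1.41 = 0.3359 m.
Re = ρVD_h/μ = 1.1·10.3·0.3359/2.01e-05 = 1.893e+05.
ε/D_h = 0.00015/0.3359 = 0.000447; Haaland gives 1/√f = -1.8 log₁₀[4.47e-05+3.64e-05] = 7.363, so f = 0.01845.
ΔP = f(L/D_h)(ρV²/2) = 0.01845·15.3/0.3359·58.35 = 49.02 Pa.
ΔP = 0.0490 kPa.

ΔP ≈ 0.0490 kPa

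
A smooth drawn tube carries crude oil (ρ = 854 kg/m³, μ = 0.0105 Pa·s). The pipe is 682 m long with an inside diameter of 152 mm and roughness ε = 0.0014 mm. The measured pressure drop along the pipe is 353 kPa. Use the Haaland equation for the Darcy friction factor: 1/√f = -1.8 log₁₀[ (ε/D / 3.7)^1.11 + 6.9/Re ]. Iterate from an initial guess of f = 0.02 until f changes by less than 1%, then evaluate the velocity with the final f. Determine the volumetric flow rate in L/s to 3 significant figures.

Rearranging Darcy-Weisbach: V = √(2·ΔP·D/(f·L·ρ)). With ε/D = 1.4e-06/0.152 = 9.21e-06, iterate starting from f = 0.02:
  f = 0.02 → V = √(2·3.53e+05·0.152/(0.02·682·854)) = 3.035 m/s; Re = ρVD/μ = 3.752e+04; f → 0.02214
  f = 0.02214 → V = 2.885 m/s; Re = 3.567e+04; f → 0.0224
  f = 0.0224 → V = 2.868 m/s; Re = 3.546e+04; f → 0.02243
Converged (Δf/f < 1%). With the final f = 0.02243: V = √(2·3.53e+05·0.152/(0.02243·682·854)) = 2.866 m/s.
Q = V·A = 2.866·(π/4·0.152²) = 0.05201 m³/s = 52.0 L/s.

Q ≈ 52.0 L/s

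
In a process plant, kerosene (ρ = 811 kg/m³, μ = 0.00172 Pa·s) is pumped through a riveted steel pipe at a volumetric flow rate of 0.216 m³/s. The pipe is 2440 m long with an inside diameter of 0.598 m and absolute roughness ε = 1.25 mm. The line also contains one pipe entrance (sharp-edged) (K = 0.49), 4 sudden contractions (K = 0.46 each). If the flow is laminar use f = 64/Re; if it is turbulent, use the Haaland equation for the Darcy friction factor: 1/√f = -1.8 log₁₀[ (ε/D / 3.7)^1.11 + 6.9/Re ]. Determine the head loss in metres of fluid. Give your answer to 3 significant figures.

Cross-sectional area A = πD²/4 = π(0.598)²/4 = 0.2809 m²; mean velocity V = Q/A = 0.216/0.2809 = 0.7691 m/s.
Reynolds number Re = ρVD/μ = 811 · 0.7691 · 0.598 / 0.00172 = 2.168e+05.
Re > 4000 → turbulent. Relative roughness ε/D = 0.00125/0.598 = 0.00209. Haaland: 1/√f = -1.8 log₁₀[(0.00209/3.7)^1.11 + 6.9/2.168e+05] = -1.8 log₁₀[0.000248 + 3.18e-05] = 6.395, so f = 0.02445.
Total minor-loss coefficient ΣK = 1·0.49 + 4·0.46 = 2.33.
ΔP = [f·L/D + ΣK]·(ρV²/2) = [0.02445·2440/0.598 + 2.33]·(811·0.7691²/2) = [99.77 + 2.33]·239.8 = 2.449e+04 Pa.
Head loss h_f = ΔP/(ρg) = 2.449e+04/(811·9.81) = 3.08 m.

h_f ≈ 3.08 m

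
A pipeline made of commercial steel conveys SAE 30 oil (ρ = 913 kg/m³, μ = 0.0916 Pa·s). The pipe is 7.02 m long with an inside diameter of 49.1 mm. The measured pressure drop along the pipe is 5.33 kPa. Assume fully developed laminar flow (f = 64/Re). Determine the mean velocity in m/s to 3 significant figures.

For laminar flow, f = 64/Re with Re = ρVD/μ, so Darcy-Weisbach reduces to ΔP = 32μLV/D². Solving for V: V = ΔP·D²/(32μL) = 5330·(0.0491)²/(32·0.0916·7.02) = 0.6245 m/s.
Check: Re = ρVD/μ = 913·0.6245·0.0491/0.0916 = 305.6 < 2300, so the laminar assumption holds.

V ≈ 0.624 m/s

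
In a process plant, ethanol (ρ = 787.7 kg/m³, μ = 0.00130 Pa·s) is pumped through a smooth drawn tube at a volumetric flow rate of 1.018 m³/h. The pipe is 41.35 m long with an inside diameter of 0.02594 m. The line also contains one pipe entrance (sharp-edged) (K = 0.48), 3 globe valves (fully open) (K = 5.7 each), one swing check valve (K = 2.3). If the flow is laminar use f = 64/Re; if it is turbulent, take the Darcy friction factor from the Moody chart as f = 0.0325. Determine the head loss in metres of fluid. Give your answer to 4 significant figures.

Q = 1.018 m³/h = 1.018/3600 = 0.0002828 m³/s.
Cross-sectional area A = πD²/4 = π(0.02594)²/4 = 0.0005285 m²; mean velocity V = Q/A = 0.0002828/0.0005285 = 0.5351 m/s.
Reynolds number Re = ρVD/μ = 787.7 · 0.5351 · 0.02594 / 0.0013 = 8410.
Re > 4000 → turbulent; use the Moody-chart value f = 0.0325.
Total minor-loss coefficient ΣK = 1·0.48 + 3·5.7 + 1·2.3 = 19.9.
ΔP = [f·L/D + ΣK]·(ρV²/2) = [0.0325·41.35/0.02594 + 19.9]·(787.7·0.5351²/2) = [51.81 + 19.9]·112.8 = 8084 Pa.
Head loss h_f = ΔP/(ρg) = 8084/(787.7·9.81) = 1.046 m.

h_f ≈ 1.046 m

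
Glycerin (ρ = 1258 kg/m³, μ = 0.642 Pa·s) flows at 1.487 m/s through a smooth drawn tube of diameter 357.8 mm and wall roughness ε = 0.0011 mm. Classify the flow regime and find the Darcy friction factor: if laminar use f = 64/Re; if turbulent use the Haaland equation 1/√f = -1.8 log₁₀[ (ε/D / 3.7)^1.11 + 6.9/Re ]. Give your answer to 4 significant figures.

Re = ρVD/μ = 1258·1.487·0.3578/0.642 = 1043.
Re < 2300 → laminar, so f = 64/Re = 0.06139 (roughness is irrelevant in laminar flow).

f ≈ 0.06139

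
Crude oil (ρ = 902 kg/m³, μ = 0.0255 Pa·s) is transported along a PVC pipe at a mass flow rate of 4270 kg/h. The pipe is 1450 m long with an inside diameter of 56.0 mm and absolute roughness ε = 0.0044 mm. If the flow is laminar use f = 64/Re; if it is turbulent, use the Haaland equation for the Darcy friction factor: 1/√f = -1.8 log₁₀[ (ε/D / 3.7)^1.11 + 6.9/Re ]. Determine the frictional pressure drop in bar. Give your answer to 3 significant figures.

ΔP ≈ 2.01 bar

ṁ = 4270 kg/h = 4270/3600 = 1.186 kg/s.
A = πD²/4 = π(0.056)²/4 = 0.002463 m²; mean velocity V = ṁ/(ρA) = 1.186/(902 · 0.002463) = 0.5339 m/s.
Reynolds number Re = ρVD/μ = 902 · 0.5339 · 0.056 / 0.0255 = 1058.
Re < 2300 → laminar flow, so f = 64/Re = 64/1058 = 0.06052 (the turbulent correlation is not needed).
Darcy-Weisbach: ΔP = f(L/D)(ρV²/2) = 0.06052·(1450/0.056)·(902·0.5339²/2) = 0.06052·2.589e+04·128.6 = 2.014e+05 Pa.
ΔP = 2.014e+05 Pa = 2.01 bar.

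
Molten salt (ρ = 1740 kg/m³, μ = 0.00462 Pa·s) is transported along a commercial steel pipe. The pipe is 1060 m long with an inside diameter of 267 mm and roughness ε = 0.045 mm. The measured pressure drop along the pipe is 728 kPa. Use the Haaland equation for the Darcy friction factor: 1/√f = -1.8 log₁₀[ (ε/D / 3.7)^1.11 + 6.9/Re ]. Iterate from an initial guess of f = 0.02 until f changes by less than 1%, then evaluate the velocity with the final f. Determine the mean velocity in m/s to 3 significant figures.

V ≈ 3.70 m/s

Rearranging Darcy-Weisbach: V = √(2·ΔP·D/(f·L·ρ)). With ε/D = 4.5e-05/0.267 = 0.000169, iterate starting from f = 0.02:
  f = 0.02 → V = √(2·7.28e+05·0.267/(0.02·1060·1740)) = 3.246 m/s; Re = ρVD/μ = 3.264e+05; f → 0.01566
  f = 0.01566 → V = 3.669 m/s; Re = 3.69e+05; f → 0.01545
  f = 0.01545 → V = 3.694 m/s; Re = 3.715e+05; f → 0.01543
Converged (Δf/f < 1%). With the final f = 0.01543: V = √(2·7.28e+05·0.267/(0.01543·1060·1740)) = 3.695 m/s.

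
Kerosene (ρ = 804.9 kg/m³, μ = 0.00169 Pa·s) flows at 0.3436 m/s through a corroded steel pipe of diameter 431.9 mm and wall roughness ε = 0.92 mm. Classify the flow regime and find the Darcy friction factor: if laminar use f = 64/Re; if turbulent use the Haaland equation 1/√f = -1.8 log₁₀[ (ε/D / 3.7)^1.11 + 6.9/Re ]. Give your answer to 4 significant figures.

f ≈ 0.02586

Re = ρVD/μ = 804.9·0.3436·0.4319/0.00169 = 7.068e+04.
Re > 4000 → turbulent. ε/D = 0.00092/0.4319 = 0.00213; Haaland: 1/√f = -1.8 log₁₀[0.000253 + 9.76e-05] = 6.218, so f = 0.02586.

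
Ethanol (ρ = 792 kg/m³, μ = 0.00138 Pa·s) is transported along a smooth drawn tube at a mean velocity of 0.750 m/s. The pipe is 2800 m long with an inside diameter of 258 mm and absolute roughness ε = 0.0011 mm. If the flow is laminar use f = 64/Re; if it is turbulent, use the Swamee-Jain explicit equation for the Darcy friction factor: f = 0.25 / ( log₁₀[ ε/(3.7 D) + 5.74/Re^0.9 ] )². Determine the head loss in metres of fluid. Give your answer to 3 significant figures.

Reynolds number Re = ρVD/μ = 792 · 0.75 · 0.258 / 0.00138 = 1.111e+05.
Re > 4000 → turbulent. Relative roughness ε/D = 1.1e-06/0.258 = 4.26e-06. Swamee-Jain: f = 0.25/(log₁₀[4.26e-06/3.7 + 5.74/1.111e+05^0.9])² = 0.25/(log₁₀[1.15e-06 + 0.000165])² = 0.25/(-3.779)² = 0.01751.
Darcy-Weisbach: ΔP = f(L/D)(ρV²/2) = 0.01751·(2800/0.258)·(792·0.75²/2) = 0.01751·1.085e+04·222.8 = 4.232e+04 Pa.
Head loss h_f = ΔP/(ρg) = 4.232e+04/(792·9.81) = 5.45 m.

h_f ≈ 5.45 m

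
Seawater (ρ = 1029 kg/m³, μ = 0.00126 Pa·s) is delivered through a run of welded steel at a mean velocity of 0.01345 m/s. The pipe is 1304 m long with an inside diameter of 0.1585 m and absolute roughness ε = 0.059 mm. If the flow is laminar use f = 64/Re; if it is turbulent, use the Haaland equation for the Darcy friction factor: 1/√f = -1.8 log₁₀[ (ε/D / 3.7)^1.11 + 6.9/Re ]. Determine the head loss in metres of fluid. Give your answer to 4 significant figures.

h_f ≈ 0.002789 m

Reynolds number Re = ρVD/μ = 1029 · 0.01345 · 0.1585 / 0.00126 = 1741.
Re < 2300 → laminar flow, so f = 64/Re = 64/1741 = 0.03676 (the turbulent correlation is not needed).
Darcy-Weisbach: ΔP = f(L/D)(ρV²/2) = 0.03676·(1304/0.1585)·(1029·0.01345²/2) = 0.03676·8227·0.09307 = 28.15 Pa.
Head loss h_f = ΔP/(ρg) = 28.15/(1029·9.81) = 0.002789 m.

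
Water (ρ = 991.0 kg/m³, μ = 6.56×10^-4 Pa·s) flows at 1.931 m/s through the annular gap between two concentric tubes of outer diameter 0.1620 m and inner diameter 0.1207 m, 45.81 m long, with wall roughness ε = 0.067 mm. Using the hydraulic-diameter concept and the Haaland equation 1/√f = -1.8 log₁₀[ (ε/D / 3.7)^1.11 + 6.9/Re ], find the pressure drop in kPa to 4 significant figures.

Hydraulic diameter D_h = 4A/P = D_o - D_i = 0.162 - 0.1207 = 0.0413 m.
Re = ρVD_h/μ = 991·1.931·0.0413/0.000656 = 1.205e+05.
ε/D_h = 6.7e-05/0.0413 = 0.00162; Haaland gives 1/√f = -1.8 log₁₀[0.000187+5.73e-05] = 6.501, so f = 0.02366.
ΔP = f(L/D_h)(ρV²/2) = 0.02366·45.81/0.0413·1848 = 4.849e+04 Pa.
ΔP = 48.49 kPa.

ΔP ≈ 48.49 kPa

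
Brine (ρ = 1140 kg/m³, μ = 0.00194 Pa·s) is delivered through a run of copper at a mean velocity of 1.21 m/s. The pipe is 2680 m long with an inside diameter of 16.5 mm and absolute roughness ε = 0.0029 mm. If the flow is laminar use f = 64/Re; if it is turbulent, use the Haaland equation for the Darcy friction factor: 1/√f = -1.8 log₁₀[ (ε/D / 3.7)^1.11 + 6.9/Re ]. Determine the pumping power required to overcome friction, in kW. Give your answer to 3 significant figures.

Reynolds number Re = ρVD/μ = 1140 · 1.21 · 0.0165 / 0.00194 = 1.173e+04.
Re > 4000 → turbulent. Relative roughness ε/D = 2.9e-06/0.0165 = 0.000176. Haaland: 1/√f = -1.8 log₁₀[(0.000176/3.7)^1.11 + 6.9/1.173e+04] = -1.8 log₁₀[1.59e-05 + 0.000588] = 5.794, so f = 0.02979.
Darcy-Weisbach: ΔP = f(L/D)(ρV²/2) = 0.02979·(2680/0.0165)·(1140·1.21²/2) = 0.02979·1.624e+05·834.5 = 4.038e+06 Pa.
Q = V·A = 1.21·0.0002138 = 0.0002587 m³/s.
Pumping power P = QΔP = 0.0002587·4.038e+06 = 1045 W = 1.04 kW.

P ≈ 1.04 kW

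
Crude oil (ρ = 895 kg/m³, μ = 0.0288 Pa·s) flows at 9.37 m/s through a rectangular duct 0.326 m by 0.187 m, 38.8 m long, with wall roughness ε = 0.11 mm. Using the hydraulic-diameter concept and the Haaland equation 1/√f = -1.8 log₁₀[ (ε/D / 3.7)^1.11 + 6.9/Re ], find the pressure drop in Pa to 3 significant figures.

ΔP ≈ 135000 Pa

Hydraulic diameter D_h = 4A/P = 4·(0.326·0.187)/(2·(0.326+0.187)) = 0.2438/1.026 = 0.2377 m.
Re = ρVD_h/μ = 895·9.37·0.2377/0.0288 = 6.921e+04.
ε/D_h = 0.00011/0.2377 = 0.000463; Haaland gives 1/√f = -1.8 log₁₀[4.65e-05+9.97e-05] = 6.903, so f = 0.02099.
ΔP = f(L/D_h)(ρV²/2) = 0.02099·38.8/0.2377·3.929e+04 = 1.346e+05 Pa.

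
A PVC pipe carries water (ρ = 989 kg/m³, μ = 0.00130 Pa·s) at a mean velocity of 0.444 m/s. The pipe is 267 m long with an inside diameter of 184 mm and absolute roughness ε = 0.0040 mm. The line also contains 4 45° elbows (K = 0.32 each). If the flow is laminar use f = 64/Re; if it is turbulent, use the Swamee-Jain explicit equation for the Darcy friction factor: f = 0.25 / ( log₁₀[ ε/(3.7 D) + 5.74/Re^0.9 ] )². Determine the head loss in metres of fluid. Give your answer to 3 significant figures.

h_f ≈ 0.303 m

Reynolds number Re = ρVD/μ = 989 · 0.444 · 0.184 / 0.0013 = 6.215e+04.
Re > 4000 → turbulent. Relative roughness ε/D = 4e-06/0.184 = 2.17e-05. Swamee-Jain: f = 0.25/(log₁₀[2.17e-05/3.7 + 5.74/6.215e+04^0.9])² = 0.25/(log₁₀[5.88e-06 + 0.000278])² = 0.25/(-3.546)² = 0.01988.
Total minor-loss coefficient ΣK = 4·0.32 = 1.28.
ΔP = [f·L/D + ΣK]·(ρV²/2) = [0.01988·267/0.184 + 1.28]·(989·0.444²/2) = [28.85 + 1.28]·97.48 = 2937 Pa.
Head loss h_f = ΔP/(ρg) = 2937/(989·9.81) = 0.303 m.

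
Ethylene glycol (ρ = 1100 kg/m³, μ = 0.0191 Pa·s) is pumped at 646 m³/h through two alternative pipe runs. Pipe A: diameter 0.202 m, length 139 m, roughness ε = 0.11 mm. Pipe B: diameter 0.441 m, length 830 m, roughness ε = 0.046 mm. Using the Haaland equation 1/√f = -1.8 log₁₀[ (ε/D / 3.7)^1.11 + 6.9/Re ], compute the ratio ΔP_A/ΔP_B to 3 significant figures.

ΔP_A/ΔP_B ≈ 7.57

Pipe A: V = Q/A = 0.1794/0.03205 = 5.599 m/s; Re = 6.514e+04; ε/D = 0.000545; Haaland → f = 0.02147; ΔP_A = f(L/D)(ρV²/2) = 2.548e+05 Pa.
Pipe B: V = Q/A = 0.1794/0.1527 = 1.175 m/s; Re = 2.984e+04; ε/D = 0.000104; Haaland → f = 0.02356; ΔP_B = f(L/D)(ρV²/2) = 3.366e+04 Pa.
ΔP_A/ΔP_B = 2.548e+05/3.366e+04 = 7.57.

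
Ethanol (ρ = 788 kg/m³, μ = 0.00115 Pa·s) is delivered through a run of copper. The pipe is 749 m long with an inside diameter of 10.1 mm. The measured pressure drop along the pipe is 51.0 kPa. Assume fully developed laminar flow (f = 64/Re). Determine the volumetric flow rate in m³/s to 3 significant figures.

For laminar flow, f = 64/Re with Re = ρVD/μ, so Darcy-Weisbach reduces to ΔP = 32μLV/D². Solving for V: V = ΔP·D²/(32μL) = 5.1e+04·(0.0101)²/(32·0.00115·749) = 0.1887 m/s.
Check: Re = ρVD/μ = 788·0.1887·0.0101/0.00115 = 1306 < 2300, so the laminar assumption holds.
Q = V·A = 0.1887·(π/4·0.0101²) = 1.512e-05 m³/s = 1.51×10^-5 m³/s.

Q ≈ 1.51×10^-5 m³/s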